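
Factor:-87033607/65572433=-563^1*154589^1 * 65572433^ (  -  1 ) 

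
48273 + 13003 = 61276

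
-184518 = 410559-595077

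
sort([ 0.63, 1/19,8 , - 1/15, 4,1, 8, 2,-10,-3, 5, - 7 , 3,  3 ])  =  [ - 10,  -  7, - 3, - 1/15, 1/19, 0.63, 1, 2 , 3,3,4, 5,8, 8 ]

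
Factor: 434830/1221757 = 2^1*5^1*11^1 * 19^( - 1)*59^1 * 67^1*64303^( - 1) 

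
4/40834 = 2/20417 = 0.00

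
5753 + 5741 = 11494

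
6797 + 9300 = 16097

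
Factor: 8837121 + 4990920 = 13828041 = 3^2*29^1*52981^1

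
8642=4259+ 4383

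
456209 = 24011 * 19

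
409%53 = 38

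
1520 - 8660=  - 7140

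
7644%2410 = 414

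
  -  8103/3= -2701 = -2701.00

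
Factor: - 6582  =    -  2^1*3^1*1097^1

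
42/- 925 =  - 1 + 883/925 = - 0.05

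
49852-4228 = 45624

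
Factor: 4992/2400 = 52/25 = 2^2 * 5^(-2)*13^1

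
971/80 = 971/80 = 12.14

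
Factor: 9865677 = 3^1*3288559^1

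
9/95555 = 9/95555  =  0.00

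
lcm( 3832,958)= 3832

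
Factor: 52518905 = 5^1*3083^1*3407^1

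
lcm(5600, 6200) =173600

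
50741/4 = 50741/4=12685.25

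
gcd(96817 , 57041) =1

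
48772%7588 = 3244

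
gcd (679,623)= 7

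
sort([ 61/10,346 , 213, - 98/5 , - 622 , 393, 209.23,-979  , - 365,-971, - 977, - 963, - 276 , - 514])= [ -979, - 977, - 971 , - 963 , - 622 , - 514, - 365,-276, - 98/5, 61/10, 209.23, 213,  346,  393] 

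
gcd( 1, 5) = 1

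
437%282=155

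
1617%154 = 77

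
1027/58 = 17 + 41/58 = 17.71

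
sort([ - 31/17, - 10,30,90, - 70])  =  [ - 70, - 10 , - 31/17, 30,90]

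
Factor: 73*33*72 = 2^3 * 3^3 * 11^1*73^1  =  173448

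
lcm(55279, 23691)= 165837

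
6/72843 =2/24281 = 0.00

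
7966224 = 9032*882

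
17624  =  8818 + 8806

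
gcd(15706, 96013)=1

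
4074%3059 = 1015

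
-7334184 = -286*25644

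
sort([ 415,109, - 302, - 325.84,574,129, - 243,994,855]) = [- 325.84, - 302,  -  243,109, 129,415,574, 855 , 994 ] 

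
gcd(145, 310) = 5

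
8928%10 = 8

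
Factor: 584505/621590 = 2^( - 1)*3^2*31^1*61^( - 1)*419^1*1019^( -1 ) = 116901/124318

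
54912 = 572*96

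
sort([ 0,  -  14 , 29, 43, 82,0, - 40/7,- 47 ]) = [  -  47, - 14,-40/7,  0, 0, 29,43,  82 ] 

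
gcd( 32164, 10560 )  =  44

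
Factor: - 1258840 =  - 2^3*5^1*11^1*2861^1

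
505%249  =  7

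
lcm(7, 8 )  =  56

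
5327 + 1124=6451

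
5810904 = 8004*726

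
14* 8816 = 123424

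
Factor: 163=163^1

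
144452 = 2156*67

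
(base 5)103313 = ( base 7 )13306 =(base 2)110111111111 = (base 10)3583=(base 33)39J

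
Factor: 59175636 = 2^2*3^1*13^1*139^1*2729^1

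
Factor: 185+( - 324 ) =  - 139 = -139^1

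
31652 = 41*772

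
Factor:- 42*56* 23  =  -54096 = - 2^4*3^1*7^2 * 23^1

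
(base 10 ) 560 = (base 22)13a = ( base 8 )1060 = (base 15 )275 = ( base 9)682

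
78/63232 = 3/2432 = 0.00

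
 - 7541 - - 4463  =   - 3078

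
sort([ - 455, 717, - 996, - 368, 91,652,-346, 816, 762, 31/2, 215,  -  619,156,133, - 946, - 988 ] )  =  [ - 996, - 988 ,-946, - 619,  -  455,-368,  -  346,31/2,91,133,156,215, 652, 717,  762 , 816]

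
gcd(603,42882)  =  3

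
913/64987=913/64987 = 0.01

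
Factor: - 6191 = - 41^1*151^1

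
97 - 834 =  - 737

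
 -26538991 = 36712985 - 63251976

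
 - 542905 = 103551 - 646456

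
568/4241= 568/4241 = 0.13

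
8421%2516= 873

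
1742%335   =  67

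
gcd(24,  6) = 6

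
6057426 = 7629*794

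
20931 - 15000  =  5931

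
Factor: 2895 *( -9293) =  - 26903235=- 3^1 * 5^1*193^1 *9293^1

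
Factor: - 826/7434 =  - 3^( - 2 )= - 1/9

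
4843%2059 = 725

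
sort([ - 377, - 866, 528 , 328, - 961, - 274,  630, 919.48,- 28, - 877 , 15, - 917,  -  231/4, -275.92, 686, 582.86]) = [ - 961, - 917, - 877,  -  866, - 377, - 275.92,-274 , - 231/4, - 28, 15, 328,528, 582.86, 630, 686,919.48 ] 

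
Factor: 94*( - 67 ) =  - 2^1*47^1*67^1 = -6298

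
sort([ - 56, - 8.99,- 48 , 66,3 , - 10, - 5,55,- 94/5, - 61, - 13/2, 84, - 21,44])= [-61, - 56, - 48, - 21,-94/5, - 10 ,-8.99 , - 13/2,-5,3,  44,55, 66,84]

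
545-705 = -160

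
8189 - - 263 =8452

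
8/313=8/313=0.03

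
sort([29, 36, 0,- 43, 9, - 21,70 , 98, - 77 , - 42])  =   [-77, -43, - 42, - 21, 0, 9, 29,36,70, 98 ] 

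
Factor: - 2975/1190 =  - 5/2  =  -  2^(  -  1) * 5^1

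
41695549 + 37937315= 79632864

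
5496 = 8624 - 3128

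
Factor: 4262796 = 2^2*3^2*118411^1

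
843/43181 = 843/43181 = 0.02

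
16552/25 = 662 + 2/25=662.08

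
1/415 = 1/415   =  0.00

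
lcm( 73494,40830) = 367470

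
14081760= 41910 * 336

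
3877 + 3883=7760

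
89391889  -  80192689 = 9199200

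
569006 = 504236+64770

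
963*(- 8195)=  - 7891785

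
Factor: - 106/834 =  - 53/417 = - 3^( - 1)*53^1*139^(-1) 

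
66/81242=33/40621 = 0.00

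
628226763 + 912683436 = 1540910199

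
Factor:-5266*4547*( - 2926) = 70061612852  =  2^2*7^1*11^1* 19^1*2633^1*4547^1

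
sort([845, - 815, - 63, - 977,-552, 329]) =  [ - 977, - 815, - 552, - 63,329, 845 ] 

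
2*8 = 16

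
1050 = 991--59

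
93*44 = 4092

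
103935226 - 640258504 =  - 536323278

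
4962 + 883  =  5845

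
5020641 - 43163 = 4977478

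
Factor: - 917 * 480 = -440160= -2^5*3^1 * 5^1 * 7^1*131^1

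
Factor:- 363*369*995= - 3^3 * 5^1*11^2*41^1*199^1  =  - 133277265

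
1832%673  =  486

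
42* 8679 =364518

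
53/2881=53/2881 = 0.02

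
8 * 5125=41000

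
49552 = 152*326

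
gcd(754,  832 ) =26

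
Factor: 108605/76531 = 5^1*13^( - 1)*29^(-1) * 107^1 = 535/377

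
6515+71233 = 77748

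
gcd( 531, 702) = 9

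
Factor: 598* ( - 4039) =-2415322 = - 2^1* 7^1*13^1 * 23^1*577^1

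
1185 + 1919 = 3104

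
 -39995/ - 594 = 39995/594 =67.33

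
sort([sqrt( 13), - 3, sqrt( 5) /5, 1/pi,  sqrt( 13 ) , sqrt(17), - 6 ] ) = [  -  6,- 3, 1/pi , sqrt( 5 ) /5,  sqrt( 13 ),sqrt (13),sqrt(17)]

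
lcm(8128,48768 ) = 48768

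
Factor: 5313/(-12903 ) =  - 7/17 =- 7^1*17^( - 1) 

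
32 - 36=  - 4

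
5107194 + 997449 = 6104643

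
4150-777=3373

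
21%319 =21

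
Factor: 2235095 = 5^1*447019^1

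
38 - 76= - 38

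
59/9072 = 59/9072 = 0.01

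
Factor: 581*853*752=2^4*7^1*47^1*83^1*853^1= 372685936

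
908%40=28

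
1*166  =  166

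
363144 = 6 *60524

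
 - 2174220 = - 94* 23130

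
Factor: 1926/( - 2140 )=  - 2^( - 1 )*3^2*5^( -1) = - 9/10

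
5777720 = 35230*164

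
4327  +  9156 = 13483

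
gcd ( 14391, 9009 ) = 117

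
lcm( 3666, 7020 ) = 329940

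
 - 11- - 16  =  5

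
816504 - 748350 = 68154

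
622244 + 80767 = 703011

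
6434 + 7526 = 13960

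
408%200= 8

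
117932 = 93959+23973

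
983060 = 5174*190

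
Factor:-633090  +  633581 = 491^1= 491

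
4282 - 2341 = 1941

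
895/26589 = 895/26589 = 0.03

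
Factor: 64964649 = 3^1*179^1*120977^1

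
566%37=11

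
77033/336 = 229 + 89/336 = 229.26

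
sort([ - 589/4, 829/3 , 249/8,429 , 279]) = [ - 589/4, 249/8, 829/3, 279, 429]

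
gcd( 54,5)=1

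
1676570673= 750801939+925768734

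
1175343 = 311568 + 863775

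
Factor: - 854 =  - 2^1*7^1*61^1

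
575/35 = 16  +  3/7 =16.43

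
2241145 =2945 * 761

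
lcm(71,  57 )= 4047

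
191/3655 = 191/3655 = 0.05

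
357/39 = 119/13 = 9.15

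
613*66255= 40614315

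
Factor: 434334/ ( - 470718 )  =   - 191/207 = - 3^(- 2 ) * 23^( - 1 )*191^1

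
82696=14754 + 67942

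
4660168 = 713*6536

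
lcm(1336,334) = 1336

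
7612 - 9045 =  - 1433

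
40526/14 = 2894 + 5/7 = 2894.71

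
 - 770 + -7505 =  - 8275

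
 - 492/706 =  - 246/353 = - 0.70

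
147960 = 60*2466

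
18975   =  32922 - 13947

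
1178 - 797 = 381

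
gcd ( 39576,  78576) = 24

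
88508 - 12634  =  75874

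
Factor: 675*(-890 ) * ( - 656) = 394092000 = 2^5 * 3^3*5^3*41^1* 89^1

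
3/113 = 3/113 = 0.03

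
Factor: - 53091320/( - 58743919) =2^3*5^1*13^(-1)*19^1*659^(-1)*6857^( - 1 )  *  69857^1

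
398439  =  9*44271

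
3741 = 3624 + 117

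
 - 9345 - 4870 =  - 14215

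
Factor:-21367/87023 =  - 17^( -1)*23^1*929^1*5119^(-1 ) 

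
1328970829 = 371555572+957415257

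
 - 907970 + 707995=- 199975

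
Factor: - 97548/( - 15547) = 2^2*  3^1*7^( - 1)* 11^1 * 739^1*2221^ ( - 1) 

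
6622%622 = 402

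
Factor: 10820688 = 2^4 * 3^1*225431^1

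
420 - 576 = - 156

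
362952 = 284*1278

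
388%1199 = 388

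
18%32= 18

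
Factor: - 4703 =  - 4703^1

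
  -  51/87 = -1  +  12/29 = - 0.59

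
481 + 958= 1439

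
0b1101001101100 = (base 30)7FE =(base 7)25502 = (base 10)6764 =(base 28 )8HG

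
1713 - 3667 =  - 1954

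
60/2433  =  20/811= 0.02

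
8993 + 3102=12095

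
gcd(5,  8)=1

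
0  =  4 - 4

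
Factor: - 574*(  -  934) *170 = 2^3*5^1*7^1*17^1*41^1*467^1 = 91139720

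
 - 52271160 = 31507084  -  83778244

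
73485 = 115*639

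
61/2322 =61/2322 = 0.03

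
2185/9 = 2185/9  =  242.78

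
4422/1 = 4422=4422.00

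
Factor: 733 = 733^1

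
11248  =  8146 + 3102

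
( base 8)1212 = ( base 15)2d5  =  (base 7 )1616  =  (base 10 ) 650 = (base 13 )3b0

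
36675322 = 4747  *7726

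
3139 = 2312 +827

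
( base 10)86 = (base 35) 2g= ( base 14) 62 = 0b1010110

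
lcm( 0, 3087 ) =0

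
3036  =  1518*2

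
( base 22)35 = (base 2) 1000111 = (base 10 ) 71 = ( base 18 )3h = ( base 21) 38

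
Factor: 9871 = 9871^1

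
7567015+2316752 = 9883767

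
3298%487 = 376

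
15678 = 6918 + 8760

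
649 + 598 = 1247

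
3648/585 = 1216/195 = 6.24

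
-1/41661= - 1/41661 = - 0.00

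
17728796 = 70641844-52913048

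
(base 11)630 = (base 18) 263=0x2F7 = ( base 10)759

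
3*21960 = 65880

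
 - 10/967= - 10/967= - 0.01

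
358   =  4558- 4200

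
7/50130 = 7/50130=0.00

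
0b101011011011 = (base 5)42104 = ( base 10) 2779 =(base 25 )4B4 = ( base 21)667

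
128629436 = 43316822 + 85312614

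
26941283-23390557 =3550726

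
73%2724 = 73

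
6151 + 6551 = 12702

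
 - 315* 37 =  - 11655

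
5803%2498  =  807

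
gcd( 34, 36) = 2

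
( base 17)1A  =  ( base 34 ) R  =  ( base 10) 27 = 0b11011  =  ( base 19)18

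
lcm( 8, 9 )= 72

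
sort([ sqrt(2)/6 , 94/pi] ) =[sqrt( 2)/6, 94/pi ]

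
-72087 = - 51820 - 20267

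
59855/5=11971  =  11971.00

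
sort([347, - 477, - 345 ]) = [ - 477, - 345, 347 ] 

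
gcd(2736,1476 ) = 36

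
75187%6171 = 1135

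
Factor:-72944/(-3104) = 47/2 = 2^( -1 )*47^1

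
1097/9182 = 1097/9182=0.12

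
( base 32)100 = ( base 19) 2FH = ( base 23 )1lc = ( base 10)1024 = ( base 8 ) 2000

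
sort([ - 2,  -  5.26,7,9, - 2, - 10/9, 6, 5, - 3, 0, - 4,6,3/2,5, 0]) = [ - 5.26, - 4, - 3, - 2, - 2, - 10/9, 0,  0, 3/2, 5, 5,6 , 6, 7, 9]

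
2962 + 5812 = 8774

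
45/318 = 15/106 = 0.14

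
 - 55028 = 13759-68787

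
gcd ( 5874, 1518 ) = 66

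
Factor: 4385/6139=5^1*7^ ( - 1 ) =5/7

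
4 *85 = 340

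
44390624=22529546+21861078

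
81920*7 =573440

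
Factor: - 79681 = -7^1*11383^1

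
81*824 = 66744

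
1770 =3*590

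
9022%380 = 282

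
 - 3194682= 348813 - 3543495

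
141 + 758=899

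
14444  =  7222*2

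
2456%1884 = 572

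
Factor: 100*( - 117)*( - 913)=10682100= 2^2*3^2*5^2 * 11^1*13^1*83^1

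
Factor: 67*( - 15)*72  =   - 2^3 *3^3*5^1 * 67^1 = - 72360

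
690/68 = 10 + 5/34  =  10.15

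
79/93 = 79/93 = 0.85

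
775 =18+757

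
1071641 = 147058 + 924583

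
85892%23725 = 14717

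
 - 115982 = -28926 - 87056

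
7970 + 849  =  8819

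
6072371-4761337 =1311034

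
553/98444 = 553/98444 = 0.01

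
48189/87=553+26/29 = 553.90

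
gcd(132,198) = 66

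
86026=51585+34441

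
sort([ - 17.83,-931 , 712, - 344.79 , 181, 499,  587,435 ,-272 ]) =[ -931, -344.79 , -272 , - 17.83, 181,435, 499, 587,712]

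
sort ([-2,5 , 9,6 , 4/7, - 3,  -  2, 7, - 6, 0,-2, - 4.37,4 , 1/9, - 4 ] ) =[ - 6, - 4.37,-4, - 3, - 2,-2, - 2,0,1/9,  4/7, 4 , 5,  6,7,9]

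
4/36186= 2/18093=0.00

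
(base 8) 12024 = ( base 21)bdg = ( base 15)17ca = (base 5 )131030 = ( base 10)5140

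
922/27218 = 461/13609 =0.03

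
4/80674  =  2/40337=0.00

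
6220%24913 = 6220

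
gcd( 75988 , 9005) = 1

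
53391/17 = 3140 + 11/17=3140.65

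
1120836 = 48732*23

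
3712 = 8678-4966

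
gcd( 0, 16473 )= 16473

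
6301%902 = 889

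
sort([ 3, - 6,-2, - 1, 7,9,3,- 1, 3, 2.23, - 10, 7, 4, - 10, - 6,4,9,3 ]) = [ - 10 , - 10 , - 6, - 6, - 2,  -  1 , - 1,2.23, 3,3,3,3, 4,4, 7,7, 9,  9]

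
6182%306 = 62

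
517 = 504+13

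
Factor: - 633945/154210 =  - 126789/30842 = - 2^ ( - 1 ) *3^1*7^( - 1 )*13^1*2203^(-1)*3251^1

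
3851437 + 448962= 4300399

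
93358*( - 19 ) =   -  1773802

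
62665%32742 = 29923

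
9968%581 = 91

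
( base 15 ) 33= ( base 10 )48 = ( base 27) 1L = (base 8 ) 60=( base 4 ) 300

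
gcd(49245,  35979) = 201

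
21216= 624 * 34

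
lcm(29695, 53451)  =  267255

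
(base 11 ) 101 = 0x7a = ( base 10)122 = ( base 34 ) 3k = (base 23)57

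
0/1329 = 0 = 0.00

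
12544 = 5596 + 6948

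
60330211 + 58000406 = 118330617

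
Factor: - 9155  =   - 5^1 *1831^1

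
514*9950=5114300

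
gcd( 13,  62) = 1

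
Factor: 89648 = 2^4*13^1*431^1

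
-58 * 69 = -4002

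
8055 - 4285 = 3770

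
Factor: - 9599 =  -29^1*331^1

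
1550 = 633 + 917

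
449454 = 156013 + 293441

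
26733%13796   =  12937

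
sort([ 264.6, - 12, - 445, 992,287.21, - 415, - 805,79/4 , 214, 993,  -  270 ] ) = [ - 805, - 445 , - 415, - 270, - 12 , 79/4,214,264.6,287.21, 992 , 993 ]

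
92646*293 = 27145278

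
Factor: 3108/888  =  7/2 = 2^( -1) * 7^1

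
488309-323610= 164699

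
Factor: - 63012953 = - 63012953^1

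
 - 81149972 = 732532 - 81882504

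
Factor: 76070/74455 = 2^1*7607^1*14891^(-1) = 15214/14891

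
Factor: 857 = 857^1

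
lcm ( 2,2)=2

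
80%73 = 7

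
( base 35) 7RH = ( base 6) 112053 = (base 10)9537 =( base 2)10010101000001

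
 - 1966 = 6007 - 7973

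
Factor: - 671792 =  - 2^4 * 11^2* 347^1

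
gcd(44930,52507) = 1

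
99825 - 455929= - 356104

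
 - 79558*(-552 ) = 43916016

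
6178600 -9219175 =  - 3040575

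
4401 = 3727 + 674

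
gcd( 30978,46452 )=6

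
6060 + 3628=9688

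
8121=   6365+1756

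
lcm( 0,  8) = 0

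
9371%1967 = 1503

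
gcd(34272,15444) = 36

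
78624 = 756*104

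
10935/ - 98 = -112 + 41/98 = - 111.58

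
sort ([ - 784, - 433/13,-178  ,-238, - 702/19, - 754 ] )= [ - 784,-754, - 238, - 178, - 702/19, - 433/13 ]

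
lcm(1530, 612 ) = 3060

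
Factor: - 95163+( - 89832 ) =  - 3^2*5^1*4111^1 = - 184995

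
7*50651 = 354557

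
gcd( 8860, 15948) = 1772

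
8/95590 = 4/47795 = 0.00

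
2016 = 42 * 48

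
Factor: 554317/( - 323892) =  - 2^( - 2 )*3^( - 3) * 2999^( - 1)*554317^1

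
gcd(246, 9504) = 6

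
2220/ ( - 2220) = -1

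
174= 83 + 91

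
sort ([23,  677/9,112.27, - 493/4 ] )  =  [ - 493/4, 23,677/9,112.27] 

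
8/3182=4/1591 = 0.00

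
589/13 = 589/13 = 45.31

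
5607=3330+2277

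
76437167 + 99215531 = 175652698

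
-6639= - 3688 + -2951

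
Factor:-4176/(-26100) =2^2*5^( - 2 ) = 4/25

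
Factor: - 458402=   -  2^1 * 7^1*137^1*239^1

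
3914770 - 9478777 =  - 5564007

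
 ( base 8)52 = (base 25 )1h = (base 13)33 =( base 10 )42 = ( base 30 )1C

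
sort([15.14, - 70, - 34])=[ - 70, - 34,15.14]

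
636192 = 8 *79524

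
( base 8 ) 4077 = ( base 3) 2220012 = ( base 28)2jb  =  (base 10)2111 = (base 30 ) 2ab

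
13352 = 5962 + 7390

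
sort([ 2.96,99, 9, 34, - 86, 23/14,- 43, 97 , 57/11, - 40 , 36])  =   [ - 86, - 43,-40 , 23/14, 2.96,  57/11, 9, 34,36, 97, 99]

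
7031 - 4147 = 2884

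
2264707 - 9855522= -7590815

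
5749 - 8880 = -3131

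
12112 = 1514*8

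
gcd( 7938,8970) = 6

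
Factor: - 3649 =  - 41^1*89^1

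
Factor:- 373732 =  - 2^2 *233^1*401^1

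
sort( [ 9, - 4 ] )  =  [ - 4,9 ]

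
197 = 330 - 133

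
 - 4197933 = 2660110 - 6858043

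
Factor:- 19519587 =-3^2*17^1*127579^1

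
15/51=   5/17= 0.29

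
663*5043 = 3343509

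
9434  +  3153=12587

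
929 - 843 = 86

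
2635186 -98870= 2536316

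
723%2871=723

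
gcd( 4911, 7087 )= 1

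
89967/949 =94 + 761/949 = 94.80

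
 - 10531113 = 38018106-48549219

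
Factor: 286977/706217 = 3^1*17^2*211^( - 1)*331^1*3347^( - 1) 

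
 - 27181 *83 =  - 2256023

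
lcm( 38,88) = 1672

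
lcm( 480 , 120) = 480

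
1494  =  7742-6248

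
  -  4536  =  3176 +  - 7712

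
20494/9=20494/9 = 2277.11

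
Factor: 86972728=2^3*19^1*71^1*8059^1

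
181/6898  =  181/6898 = 0.03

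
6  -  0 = 6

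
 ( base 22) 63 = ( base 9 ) 160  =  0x87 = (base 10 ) 135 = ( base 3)12000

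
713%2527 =713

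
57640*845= 48705800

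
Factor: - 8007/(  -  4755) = 2669/1585 = 5^ ( - 1 )*17^1* 157^1*317^( - 1) 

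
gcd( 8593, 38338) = 661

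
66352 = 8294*8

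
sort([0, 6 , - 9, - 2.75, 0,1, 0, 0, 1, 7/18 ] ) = [ - 9, - 2.75, 0, 0,0, 0, 7/18,1, 1, 6 ] 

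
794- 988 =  - 194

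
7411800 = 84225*88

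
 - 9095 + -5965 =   -  15060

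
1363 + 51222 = 52585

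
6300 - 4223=2077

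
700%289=122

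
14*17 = 238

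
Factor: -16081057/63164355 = -3^( - 1) * 5^( -1) * 509^ ( - 1) * 1889^1 * 8273^( - 1 )*8513^1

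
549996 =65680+484316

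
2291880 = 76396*30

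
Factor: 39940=2^2*5^1*1997^1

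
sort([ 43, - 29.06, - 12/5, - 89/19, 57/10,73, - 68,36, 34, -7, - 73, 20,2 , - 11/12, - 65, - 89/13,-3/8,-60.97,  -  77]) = [ - 77,- 73, - 68, - 65, - 60.97, - 29.06, - 7, - 89/13,-89/19,-12/5, - 11/12,  -  3/8,2,57/10, 20,34 , 36 , 43,73]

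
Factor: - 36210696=  -  2^3*3^1 *1508779^1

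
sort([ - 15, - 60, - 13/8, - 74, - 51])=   [ - 74, - 60, - 51, - 15,-13/8]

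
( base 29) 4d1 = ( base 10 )3742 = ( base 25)5OH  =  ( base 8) 7236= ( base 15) 1197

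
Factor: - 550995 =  - 3^1 *5^1*109^1*337^1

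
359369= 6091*59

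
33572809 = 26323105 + 7249704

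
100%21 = 16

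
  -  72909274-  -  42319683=  -  30589591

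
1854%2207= 1854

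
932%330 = 272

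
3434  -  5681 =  - 2247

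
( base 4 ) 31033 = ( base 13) 502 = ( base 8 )1517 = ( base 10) 847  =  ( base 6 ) 3531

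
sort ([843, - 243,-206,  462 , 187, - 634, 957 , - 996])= [ - 996, - 634, - 243, - 206,187,462,843, 957]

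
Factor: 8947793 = 89^1*100537^1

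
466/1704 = 233/852 =0.27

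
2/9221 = 2/9221 = 0.00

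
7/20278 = 7/20278 = 0.00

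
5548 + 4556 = 10104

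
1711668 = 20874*82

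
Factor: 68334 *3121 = 213270414=2^1*3^1*7^1 *1627^1*3121^1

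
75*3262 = 244650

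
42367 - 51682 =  - 9315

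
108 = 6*18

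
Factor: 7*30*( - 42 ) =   -  2^2*3^2*5^1*7^2= -  8820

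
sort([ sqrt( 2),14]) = [ sqrt(2 ),  14] 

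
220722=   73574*3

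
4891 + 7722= 12613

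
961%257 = 190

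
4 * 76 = 304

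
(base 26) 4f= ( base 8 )167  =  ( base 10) 119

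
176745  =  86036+90709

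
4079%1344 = 47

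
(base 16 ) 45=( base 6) 153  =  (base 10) 69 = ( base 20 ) 39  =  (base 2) 1000101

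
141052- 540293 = - 399241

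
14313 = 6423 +7890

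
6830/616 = 11 + 27/308 = 11.09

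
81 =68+13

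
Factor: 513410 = 2^1*5^1* 51341^1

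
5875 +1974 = 7849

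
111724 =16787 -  - 94937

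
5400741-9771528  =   - 4370787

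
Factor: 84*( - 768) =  - 2^10*3^2* 7^1  =  - 64512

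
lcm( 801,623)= 5607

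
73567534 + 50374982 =123942516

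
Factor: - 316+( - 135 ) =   -  451 = - 11^1 *41^1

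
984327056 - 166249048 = 818078008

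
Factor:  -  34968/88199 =-2^3*3^1*31^1*47^1*89^(-1)*991^(  -  1)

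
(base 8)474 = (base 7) 631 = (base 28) B8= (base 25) cg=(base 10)316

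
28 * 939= 26292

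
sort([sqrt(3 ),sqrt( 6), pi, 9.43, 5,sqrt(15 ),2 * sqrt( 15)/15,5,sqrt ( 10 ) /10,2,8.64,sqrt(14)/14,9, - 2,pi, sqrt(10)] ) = [- 2, sqrt( 14 )/14, sqrt(10) /10,2*sqrt(15)/15,  sqrt(3), 2 , sqrt(6),pi,pi,sqrt(10),sqrt( 15 ) , 5,5,8.64,9, 9.43 ]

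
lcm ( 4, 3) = 12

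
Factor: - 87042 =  - 2^1*  3^1*89^1 * 163^1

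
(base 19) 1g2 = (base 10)667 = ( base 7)1642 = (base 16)29B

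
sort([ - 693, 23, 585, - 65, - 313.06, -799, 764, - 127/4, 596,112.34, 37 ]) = [ -799, - 693,-313.06,- 65, - 127/4, 23, 37,112.34, 585,596,764]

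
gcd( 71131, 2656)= 83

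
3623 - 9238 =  - 5615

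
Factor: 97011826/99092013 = 2^1*3^( - 1 )*17^1*173^1*16493^1*33030671^( - 1)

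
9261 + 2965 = 12226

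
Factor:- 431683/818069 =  - 61669/116867 = - 83^1*743^1 * 116867^( - 1) 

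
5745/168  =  1915/56 = 34.20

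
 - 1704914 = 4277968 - 5982882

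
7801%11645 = 7801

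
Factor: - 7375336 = -2^3*73^2 *173^1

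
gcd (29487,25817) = 1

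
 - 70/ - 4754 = 35/2377 = 0.01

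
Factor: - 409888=  -  2^5*12809^1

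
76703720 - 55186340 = 21517380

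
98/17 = 5+13/17= 5.76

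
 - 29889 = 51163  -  81052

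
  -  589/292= - 589/292 =-2.02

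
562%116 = 98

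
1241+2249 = 3490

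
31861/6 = 5310 + 1/6  =  5310.17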